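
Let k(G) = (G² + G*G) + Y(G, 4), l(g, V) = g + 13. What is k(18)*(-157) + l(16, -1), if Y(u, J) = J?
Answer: -102335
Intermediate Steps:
l(g, V) = 13 + g
k(G) = 4 + 2*G² (k(G) = (G² + G*G) + 4 = (G² + G²) + 4 = 2*G² + 4 = 4 + 2*G²)
k(18)*(-157) + l(16, -1) = (4 + 2*18²)*(-157) + (13 + 16) = (4 + 2*324)*(-157) + 29 = (4 + 648)*(-157) + 29 = 652*(-157) + 29 = -102364 + 29 = -102335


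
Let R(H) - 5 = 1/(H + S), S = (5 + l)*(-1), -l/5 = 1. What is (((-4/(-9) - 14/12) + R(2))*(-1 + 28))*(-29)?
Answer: -3741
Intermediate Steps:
l = -5 (l = -5*1 = -5)
S = 0 (S = (5 - 5)*(-1) = 0*(-1) = 0)
R(H) = 5 + 1/H (R(H) = 5 + 1/(H + 0) = 5 + 1/H)
(((-4/(-9) - 14/12) + R(2))*(-1 + 28))*(-29) = (((-4/(-9) - 14/12) + (5 + 1/2))*(-1 + 28))*(-29) = (((-4*(-1/9) - 14*1/12) + (5 + 1/2))*27)*(-29) = (((4/9 - 7/6) + 11/2)*27)*(-29) = ((-13/18 + 11/2)*27)*(-29) = ((43/9)*27)*(-29) = 129*(-29) = -3741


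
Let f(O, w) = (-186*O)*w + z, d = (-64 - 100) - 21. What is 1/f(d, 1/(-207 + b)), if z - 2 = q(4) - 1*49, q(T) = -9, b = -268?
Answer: -95/12202 ≈ -0.0077856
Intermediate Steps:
z = -56 (z = 2 + (-9 - 1*49) = 2 + (-9 - 49) = 2 - 58 = -56)
d = -185 (d = -164 - 21 = -185)
f(O, w) = -56 - 186*O*w (f(O, w) = (-186*O)*w - 56 = -186*O*w - 56 = -56 - 186*O*w)
1/f(d, 1/(-207 + b)) = 1/(-56 - 186*(-185)/(-207 - 268)) = 1/(-56 - 186*(-185)/(-475)) = 1/(-56 - 186*(-185)*(-1/475)) = 1/(-56 - 6882/95) = 1/(-12202/95) = -95/12202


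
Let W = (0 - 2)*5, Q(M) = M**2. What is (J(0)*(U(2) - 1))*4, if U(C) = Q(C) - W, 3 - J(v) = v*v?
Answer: 156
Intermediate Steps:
W = -10 (W = -2*5 = -10)
J(v) = 3 - v**2 (J(v) = 3 - v*v = 3 - v**2)
U(C) = 10 + C**2 (U(C) = C**2 - 1*(-10) = C**2 + 10 = 10 + C**2)
(J(0)*(U(2) - 1))*4 = ((3 - 1*0**2)*((10 + 2**2) - 1))*4 = ((3 - 1*0)*((10 + 4) - 1))*4 = ((3 + 0)*(14 - 1))*4 = (3*13)*4 = 39*4 = 156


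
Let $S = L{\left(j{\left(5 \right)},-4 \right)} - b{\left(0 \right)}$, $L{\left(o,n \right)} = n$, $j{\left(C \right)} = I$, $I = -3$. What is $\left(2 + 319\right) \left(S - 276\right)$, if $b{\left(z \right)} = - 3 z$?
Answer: $-89880$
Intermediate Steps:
$j{\left(C \right)} = -3$
$S = -4$ ($S = -4 - \left(-3\right) 0 = -4 - 0 = -4 + 0 = -4$)
$\left(2 + 319\right) \left(S - 276\right) = \left(2 + 319\right) \left(-4 - 276\right) = 321 \left(-280\right) = -89880$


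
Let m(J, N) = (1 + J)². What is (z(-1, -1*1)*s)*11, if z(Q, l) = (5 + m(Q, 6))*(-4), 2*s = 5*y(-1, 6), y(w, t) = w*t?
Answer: 3300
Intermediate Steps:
y(w, t) = t*w
s = -15 (s = (5*(6*(-1)))/2 = (5*(-6))/2 = (½)*(-30) = -15)
z(Q, l) = -20 - 4*(1 + Q)² (z(Q, l) = (5 + (1 + Q)²)*(-4) = -20 - 4*(1 + Q)²)
(z(-1, -1*1)*s)*11 = ((-20 - 4*(1 - 1)²)*(-15))*11 = ((-20 - 4*0²)*(-15))*11 = ((-20 - 4*0)*(-15))*11 = ((-20 + 0)*(-15))*11 = -20*(-15)*11 = 300*11 = 3300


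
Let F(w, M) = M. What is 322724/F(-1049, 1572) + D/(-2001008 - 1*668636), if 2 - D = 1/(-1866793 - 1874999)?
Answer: 268647627672515261/1308592085628288 ≈ 205.30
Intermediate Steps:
D = 7483585/3741792 (D = 2 - 1/(-1866793 - 1874999) = 2 - 1/(-3741792) = 2 - 1*(-1/3741792) = 2 + 1/3741792 = 7483585/3741792 ≈ 2.0000)
322724/F(-1049, 1572) + D/(-2001008 - 1*668636) = 322724/1572 + 7483585/(3741792*(-2001008 - 1*668636)) = 322724*(1/1572) + 7483585/(3741792*(-2001008 - 668636)) = 80681/393 + (7483585/3741792)/(-2669644) = 80681/393 + (7483585/3741792)*(-1/2669644) = 80681/393 - 7483585/9989252562048 = 268647627672515261/1308592085628288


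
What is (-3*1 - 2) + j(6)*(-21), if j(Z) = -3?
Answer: 58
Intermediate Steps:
(-3*1 - 2) + j(6)*(-21) = (-3*1 - 2) - 3*(-21) = (-3 - 2) + 63 = -5 + 63 = 58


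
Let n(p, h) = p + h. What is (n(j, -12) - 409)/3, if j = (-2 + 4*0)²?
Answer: -139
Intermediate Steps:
j = 4 (j = (-2 + 0)² = (-2)² = 4)
n(p, h) = h + p
(n(j, -12) - 409)/3 = ((-12 + 4) - 409)/3 = (-8 - 409)/3 = (⅓)*(-417) = -139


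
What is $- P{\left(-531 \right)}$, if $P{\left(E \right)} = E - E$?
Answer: $0$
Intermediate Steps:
$P{\left(E \right)} = 0$
$- P{\left(-531 \right)} = \left(-1\right) 0 = 0$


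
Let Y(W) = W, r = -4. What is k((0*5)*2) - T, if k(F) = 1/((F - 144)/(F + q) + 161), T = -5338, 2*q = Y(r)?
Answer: 1243755/233 ≈ 5338.0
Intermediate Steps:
q = -2 (q = (½)*(-4) = -2)
k(F) = 1/(161 + (-144 + F)/(-2 + F)) (k(F) = 1/((F - 144)/(F - 2) + 161) = 1/((-144 + F)/(-2 + F) + 161) = 1/(161 + (-144 + F)/(-2 + F)))
k((0*5)*2) - T = (-2 + (0*5)*2)/(2*(-233 + 81*((0*5)*2))) - 1*(-5338) = (-2 + 0*2)/(2*(-233 + 81*(0*2))) + 5338 = (-2 + 0)/(2*(-233 + 81*0)) + 5338 = (½)*(-2)/(-233 + 0) + 5338 = (½)*(-2)/(-233) + 5338 = (½)*(-1/233)*(-2) + 5338 = 1/233 + 5338 = 1243755/233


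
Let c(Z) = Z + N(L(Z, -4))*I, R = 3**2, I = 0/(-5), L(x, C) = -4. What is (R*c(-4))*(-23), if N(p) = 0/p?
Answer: 828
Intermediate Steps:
N(p) = 0
I = 0 (I = 0*(-1/5) = 0)
R = 9
c(Z) = Z (c(Z) = Z + 0*0 = Z + 0 = Z)
(R*c(-4))*(-23) = (9*(-4))*(-23) = -36*(-23) = 828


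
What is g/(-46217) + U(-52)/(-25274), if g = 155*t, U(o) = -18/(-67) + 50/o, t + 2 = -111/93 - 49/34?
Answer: 538631825573/34591771595212 ≈ 0.015571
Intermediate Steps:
t = -4885/1054 (t = -2 + (-111/93 - 49/34) = -2 + (-111*1/93 - 49*1/34) = -2 + (-37/31 - 49/34) = -2 - 2777/1054 = -4885/1054 ≈ -4.6347)
U(o) = 18/67 + 50/o (U(o) = -18*(-1/67) + 50/o = 18/67 + 50/o)
g = -24425/34 (g = 155*(-4885/1054) = -24425/34 ≈ -718.38)
g/(-46217) + U(-52)/(-25274) = -24425/34/(-46217) + (18/67 + 50/(-52))/(-25274) = -24425/34*(-1/46217) + (18/67 + 50*(-1/52))*(-1/25274) = 24425/1571378 + (18/67 - 25/26)*(-1/25274) = 24425/1571378 - 1207/1742*(-1/25274) = 24425/1571378 + 1207/44027308 = 538631825573/34591771595212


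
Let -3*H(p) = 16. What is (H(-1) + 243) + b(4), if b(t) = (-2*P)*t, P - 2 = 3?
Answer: 593/3 ≈ 197.67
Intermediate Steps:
P = 5 (P = 2 + 3 = 5)
H(p) = -16/3 (H(p) = -⅓*16 = -16/3)
b(t) = -10*t (b(t) = (-2*5)*t = -10*t)
(H(-1) + 243) + b(4) = (-16/3 + 243) - 10*4 = 713/3 - 40 = 593/3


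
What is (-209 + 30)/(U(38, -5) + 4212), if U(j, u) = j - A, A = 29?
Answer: -179/4221 ≈ -0.042407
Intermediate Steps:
U(j, u) = -29 + j (U(j, u) = j - 1*29 = j - 29 = -29 + j)
(-209 + 30)/(U(38, -5) + 4212) = (-209 + 30)/((-29 + 38) + 4212) = -179/(9 + 4212) = -179/4221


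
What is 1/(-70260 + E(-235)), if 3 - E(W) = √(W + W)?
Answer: I/(√470 - 70257*I) ≈ -1.4233e-5 + 4.3921e-9*I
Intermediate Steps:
E(W) = 3 - √2*√W (E(W) = 3 - √(W + W) = 3 - √(2*W) = 3 - √2*√W)
1/(-70260 + E(-235)) = 1/(-70260 + (3 - √2*√(-235))) = 1/(-70260 + (3 - √2*I*√235)) = 1/(-70260 + (3 - I*√470)) = 1/(-70257 - I*√470)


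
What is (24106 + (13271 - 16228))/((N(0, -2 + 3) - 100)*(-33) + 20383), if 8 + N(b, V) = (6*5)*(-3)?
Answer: 21149/26917 ≈ 0.78571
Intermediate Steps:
N(b, V) = -98 (N(b, V) = -8 + (6*5)*(-3) = -8 + 30*(-3) = -8 - 90 = -98)
(24106 + (13271 - 16228))/((N(0, -2 + 3) - 100)*(-33) + 20383) = (24106 + (13271 - 16228))/((-98 - 100)*(-33) + 20383) = (24106 - 2957)/(-198*(-33) + 20383) = 21149/(6534 + 20383) = 21149/26917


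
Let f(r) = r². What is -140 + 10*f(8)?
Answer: 500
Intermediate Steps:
-140 + 10*f(8) = -140 + 10*8² = -140 + 10*64 = -140 + 640 = 500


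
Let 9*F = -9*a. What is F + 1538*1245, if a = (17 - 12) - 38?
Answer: 1914843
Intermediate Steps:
a = -33 (a = 5 - 38 = -33)
F = 33 (F = (-9*(-33))/9 = (⅑)*297 = 33)
F + 1538*1245 = 33 + 1538*1245 = 33 + 1914810 = 1914843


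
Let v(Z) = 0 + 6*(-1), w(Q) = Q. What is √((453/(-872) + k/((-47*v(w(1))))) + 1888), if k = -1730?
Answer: √7110167324574/61476 ≈ 43.375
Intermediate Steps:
v(Z) = -6 (v(Z) = 0 - 6 = -6)
√((453/(-872) + k/((-47*v(w(1))))) + 1888) = √((453/(-872) - 1730/((-47*(-6)))) + 1888) = √((453*(-1/872) - 1730/282) + 1888) = √((-453/872 - 1730*1/282) + 1888) = √((-453/872 - 865/141) + 1888) = √(-818153/122952 + 1888) = √(231315223/122952) = √7110167324574/61476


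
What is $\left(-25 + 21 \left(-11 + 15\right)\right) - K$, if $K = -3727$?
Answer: $3786$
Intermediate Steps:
$\left(-25 + 21 \left(-11 + 15\right)\right) - K = \left(-25 + 21 \left(-11 + 15\right)\right) - -3727 = \left(-25 + 21 \cdot 4\right) + 3727 = \left(-25 + 84\right) + 3727 = 59 + 3727 = 3786$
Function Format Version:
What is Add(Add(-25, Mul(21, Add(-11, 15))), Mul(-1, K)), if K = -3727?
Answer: 3786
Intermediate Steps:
Add(Add(-25, Mul(21, Add(-11, 15))), Mul(-1, K)) = Add(Add(-25, Mul(21, Add(-11, 15))), Mul(-1, -3727)) = Add(Add(-25, Mul(21, 4)), 3727) = Add(Add(-25, 84), 3727) = Add(59, 3727) = 3786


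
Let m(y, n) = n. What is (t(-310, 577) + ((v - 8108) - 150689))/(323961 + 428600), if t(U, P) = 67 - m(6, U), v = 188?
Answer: -158232/752561 ≈ -0.21026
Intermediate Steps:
t(U, P) = 67 - U
(t(-310, 577) + ((v - 8108) - 150689))/(323961 + 428600) = ((67 - 1*(-310)) + ((188 - 8108) - 150689))/(323961 + 428600) = ((67 + 310) + (-7920 - 150689))/752561 = (377 - 158609)*(1/752561) = -158232*1/752561 = -158232/752561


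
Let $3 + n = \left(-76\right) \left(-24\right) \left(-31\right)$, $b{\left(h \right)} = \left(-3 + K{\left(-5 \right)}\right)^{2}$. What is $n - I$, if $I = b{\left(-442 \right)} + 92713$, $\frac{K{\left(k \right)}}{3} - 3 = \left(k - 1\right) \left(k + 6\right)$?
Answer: $-149404$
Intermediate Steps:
$K{\left(k \right)} = 9 + 3 \left(-1 + k\right) \left(6 + k\right)$ ($K{\left(k \right)} = 9 + 3 \left(k - 1\right) \left(k + 6\right) = 9 + 3 \left(-1 + k\right) \left(6 + k\right)$)
$b{\left(h \right)} = 144$ ($b{\left(h \right)} = \left(-3 + \left(-9 + 3 \left(-5\right)^{2} + 15 \left(-5\right)\right)\right)^{2} = \left(-3 - 9\right)^{2} = \left(-12\right)^{2} = 144$)
$n = -56547$ ($n = -3 + \left(-76\right) \left(-24\right) \left(-31\right) = -3 + 1824 \left(-31\right) = -3 - 56544 = -56547$)
$I = 92857$ ($I = 144 + 92713 = 92857$)
$n - I = -56547 - 92857 = -149404$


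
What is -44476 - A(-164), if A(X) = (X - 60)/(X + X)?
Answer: -1823544/41 ≈ -44477.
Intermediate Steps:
A(X) = (-60 + X)/(2*X) (A(X) = (-60 + X)/((2*X)) = (-60 + X)*(1/(2*X)) = (-60 + X)/(2*X))
-44476 - A(-164) = -44476 - (-60 - 164)/(2*(-164)) = -44476 - (-1)*(-224)/(2*164) = -44476 - 1*28/41 = -44476 - 28/41 = -1823544/41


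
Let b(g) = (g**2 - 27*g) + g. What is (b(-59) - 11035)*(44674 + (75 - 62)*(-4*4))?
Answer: -267685320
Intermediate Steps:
b(g) = g**2 - 26*g
(b(-59) - 11035)*(44674 + (75 - 62)*(-4*4)) = (-59*(-26 - 59) - 11035)*(44674 + (75 - 62)*(-4*4)) = (-59*(-85) - 11035)*(44674 + 13*(-16)) = (5015 - 11035)*(44674 - 208) = -6020*44466 = -267685320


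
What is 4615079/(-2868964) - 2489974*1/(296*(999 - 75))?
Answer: -150105148817/14012020176 ≈ -10.713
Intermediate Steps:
4615079/(-2868964) - 2489974*1/(296*(999 - 75)) = 4615079*(-1/2868964) - 2489974/(296*924) = -659297/409852 - 2489974/273504 = -659297/409852 - 2489974*1/273504 = -659297/409852 - 1244987/136752 = -150105148817/14012020176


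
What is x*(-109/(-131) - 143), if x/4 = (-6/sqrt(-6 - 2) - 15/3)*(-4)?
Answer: -1489920/131 + 446976*I*sqrt(2)/131 ≈ -11373.0 + 4825.3*I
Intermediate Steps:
x = 80 - 24*I*sqrt(2) (x = 4*((-6/sqrt(-6 - 2) - 15/3)*(-4)) = 4*((-6*(-I*sqrt(2)/4) - 15*1/3)*(-4)) = 4*((-6*(-I*sqrt(2)/4) - 5)*(-4)) = 4*((-(-3)*I*sqrt(2)/2 - 5)*(-4)) = 4*((3*I*sqrt(2)/2 - 5)*(-4)) = 4*((-5 + 3*I*sqrt(2)/2)*(-4)) = 4*(20 - 6*I*sqrt(2)) = 80 - 24*I*sqrt(2) ≈ 80.0 - 33.941*I)
x*(-109/(-131) - 143) = (80 - 24*I*sqrt(2))*(-109/(-131) - 143) = (80 - 24*I*sqrt(2))*(-109*(-1/131) - 143) = (80 - 24*I*sqrt(2))*(109/131 - 143) = (80 - 24*I*sqrt(2))*(-18624/131) = -1489920/131 + 446976*I*sqrt(2)/131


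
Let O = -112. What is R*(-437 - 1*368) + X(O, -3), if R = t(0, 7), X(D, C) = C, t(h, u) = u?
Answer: -5638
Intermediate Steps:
R = 7
R*(-437 - 1*368) + X(O, -3) = 7*(-437 - 1*368) - 3 = 7*(-437 - 368) - 3 = 7*(-805) - 3 = -5635 - 3 = -5638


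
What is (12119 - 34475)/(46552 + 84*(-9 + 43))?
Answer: -5589/12352 ≈ -0.45248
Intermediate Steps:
(12119 - 34475)/(46552 + 84*(-9 + 43)) = -22356/(46552 + 84*34) = -22356/(46552 + 2856) = -22356/49408 = -22356*1/49408 = -5589/12352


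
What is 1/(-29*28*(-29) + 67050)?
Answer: 1/90598 ≈ 1.1038e-5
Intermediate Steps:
1/(-29*28*(-29) + 67050) = 1/(-812*(-29) + 67050) = 1/(23548 + 67050) = 1/90598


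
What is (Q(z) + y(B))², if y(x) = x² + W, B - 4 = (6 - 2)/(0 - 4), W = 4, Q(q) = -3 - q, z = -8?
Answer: 324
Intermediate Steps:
B = 3 (B = 4 + (6 - 2)/(0 - 4) = 4 + 4/(-4) = 4 + 4*(-¼) = 4 - 1 = 3)
y(x) = 4 + x² (y(x) = x² + 4 = 4 + x²)
(Q(z) + y(B))² = ((-3 - 1*(-8)) + (4 + 3²))² = ((-3 + 8) + (4 + 9))² = (5 + 13)² = 18² = 324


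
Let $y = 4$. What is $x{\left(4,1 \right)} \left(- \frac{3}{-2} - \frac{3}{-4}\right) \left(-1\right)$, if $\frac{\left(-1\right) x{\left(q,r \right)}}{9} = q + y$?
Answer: $162$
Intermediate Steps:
$x{\left(q,r \right)} = -36 - 9 q$ ($x{\left(q,r \right)} = - 9 \left(q + 4\right) = - 9 \left(4 + q\right) = -36 - 9 q$)
$x{\left(4,1 \right)} \left(- \frac{3}{-2} - \frac{3}{-4}\right) \left(-1\right) = \left(-36 - 36\right) \left(- \frac{3}{-2} - \frac{3}{-4}\right) \left(-1\right) = \left(-36 - 36\right) \left(\left(-3\right) \left(- \frac{1}{2}\right) - - \frac{3}{4}\right) \left(-1\right) = - 72 \left(\frac{3}{2} + \frac{3}{4}\right) \left(-1\right) = \left(-72\right) \frac{9}{4} \left(-1\right) = \left(-162\right) \left(-1\right) = 162$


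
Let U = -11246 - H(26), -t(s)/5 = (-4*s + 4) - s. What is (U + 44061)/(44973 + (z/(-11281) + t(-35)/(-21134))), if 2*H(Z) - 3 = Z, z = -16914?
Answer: 7820054257527/10722499845313 ≈ 0.72931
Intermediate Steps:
H(Z) = 3/2 + Z/2
t(s) = -20 + 25*s (t(s) = -5*((-4*s + 4) - s) = -5*((4 - 4*s) - s) = -5*(4 - 5*s) = -20 + 25*s)
U = -22521/2 (U = -11246 - (3/2 + (½)*26) = -11246 - (3/2 + 13) = -11246 - 1*29/2 = -11246 - 29/2 = -22521/2 ≈ -11261.)
(U + 44061)/(44973 + (z/(-11281) + t(-35)/(-21134))) = (-22521/2 + 44061)/(44973 + (-16914/(-11281) + (-20 + 25*(-35))/(-21134))) = 65601/(2*(44973 + (-16914*(-1/11281) + (-20 - 875)*(-1/21134)))) = 65601/(2*(44973 + (16914/11281 - 895*(-1/21134)))) = 65601/(2*(44973 + (16914/11281 + 895/21134))) = 65601/(2*(44973 + 367556971/238412654)) = 65601/(2*(10722499845313/238412654)) = (65601/2)*(238412654/10722499845313) = 7820054257527/10722499845313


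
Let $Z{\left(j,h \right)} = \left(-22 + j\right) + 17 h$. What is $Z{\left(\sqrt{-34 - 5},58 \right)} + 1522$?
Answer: $2486 + i \sqrt{39} \approx 2486.0 + 6.245 i$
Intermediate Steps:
$Z{\left(j,h \right)} = -22 + j + 17 h$
$Z{\left(\sqrt{-34 - 5},58 \right)} + 1522 = \left(-22 + \sqrt{-34 - 5} + 17 \cdot 58\right) + 1522 = \left(-22 + \sqrt{-39} + 986\right) + 1522 = \left(-22 + i \sqrt{39} + 986\right) + 1522 = \left(964 + i \sqrt{39}\right) + 1522 = 2486 + i \sqrt{39}$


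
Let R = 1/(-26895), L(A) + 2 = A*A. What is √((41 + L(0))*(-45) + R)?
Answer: I*√1269463525770/26895 ≈ 41.893*I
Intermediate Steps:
L(A) = -2 + A² (L(A) = -2 + A*A = -2 + A²)
R = -1/26895 ≈ -3.7182e-5
√((41 + L(0))*(-45) + R) = √((41 + (-2 + 0²))*(-45) - 1/26895) = √((41 + (-2 + 0))*(-45) - 1/26895) = √((41 - 2)*(-45) - 1/26895) = √(39*(-45) - 1/26895) = √(-1755 - 1/26895) = √(-47200726/26895) = I*√1269463525770/26895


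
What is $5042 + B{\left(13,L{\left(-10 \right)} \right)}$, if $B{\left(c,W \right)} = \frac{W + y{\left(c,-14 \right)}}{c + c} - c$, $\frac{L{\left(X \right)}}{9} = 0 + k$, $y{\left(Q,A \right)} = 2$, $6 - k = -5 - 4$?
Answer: $\frac{130891}{26} \approx 5034.3$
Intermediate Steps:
$k = 15$ ($k = 6 - \left(-5 - 4\right) = 6 - -9 = 6 + 9 = 15$)
$L{\left(X \right)} = 135$ ($L{\left(X \right)} = 9 \left(0 + 15\right) = 9 \cdot 15 = 135$)
$B{\left(c,W \right)} = - c + \frac{2 + W}{2 c}$ ($B{\left(c,W \right)} = \frac{W + 2}{c + c} - c = \frac{2 + W}{2 c} - c = - c + \frac{2 + W}{2 c}$)
$5042 + B{\left(13,L{\left(-10 \right)} \right)} = 5042 + \frac{1 + \frac{1}{2} \cdot 135 - 13^{2}}{13} = 5042 + \frac{1 + \frac{135}{2} - 169}{13} = 5042 + \frac{1}{13} \left(- \frac{201}{2}\right) = 5042 - \frac{201}{26} = \frac{130891}{26}$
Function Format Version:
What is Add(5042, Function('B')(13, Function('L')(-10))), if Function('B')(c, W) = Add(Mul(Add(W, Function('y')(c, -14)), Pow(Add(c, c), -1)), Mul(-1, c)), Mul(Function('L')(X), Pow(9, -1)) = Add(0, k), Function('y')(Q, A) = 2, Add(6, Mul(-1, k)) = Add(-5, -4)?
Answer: Rational(130891, 26) ≈ 5034.3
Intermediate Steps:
k = 15 (k = Add(6, Mul(-1, Add(-5, -4))) = Add(6, Mul(-1, -9)) = Add(6, 9) = 15)
Function('L')(X) = 135 (Function('L')(X) = Mul(9, Add(0, 15)) = Mul(9, 15) = 135)
Function('B')(c, W) = Add(Mul(-1, c), Mul(Rational(1, 2), Pow(c, -1), Add(2, W))) (Function('B')(c, W) = Add(Mul(Add(W, 2), Pow(Add(c, c), -1)), Mul(-1, c)) = Add(Mul(Add(2, W), Pow(Mul(2, c), -1)), Mul(-1, c)) = Add(Mul(Add(2, W), Mul(Rational(1, 2), Pow(c, -1))), Mul(-1, c)) = Add(Mul(Rational(1, 2), Pow(c, -1), Add(2, W)), Mul(-1, c)) = Add(Mul(-1, c), Mul(Rational(1, 2), Pow(c, -1), Add(2, W))))
Add(5042, Function('B')(13, Function('L')(-10))) = Add(5042, Mul(Pow(13, -1), Add(1, Mul(Rational(1, 2), 135), Mul(-1, Pow(13, 2))))) = Add(5042, Mul(Rational(1, 13), Add(1, Rational(135, 2), Mul(-1, 169)))) = Add(5042, Mul(Rational(1, 13), Add(1, Rational(135, 2), -169))) = Add(5042, Mul(Rational(1, 13), Rational(-201, 2))) = Add(5042, Rational(-201, 26)) = Rational(130891, 26)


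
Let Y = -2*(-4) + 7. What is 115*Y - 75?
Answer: 1650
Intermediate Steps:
Y = 15 (Y = 8 + 7 = 15)
115*Y - 75 = 115*15 - 75 = 1725 - 75 = 1650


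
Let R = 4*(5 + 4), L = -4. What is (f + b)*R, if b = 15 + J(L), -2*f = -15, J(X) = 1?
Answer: 846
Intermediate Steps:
f = 15/2 (f = -1/2*(-15) = 15/2 ≈ 7.5000)
R = 36 (R = 4*9 = 36)
b = 16 (b = 15 + 1 = 16)
(f + b)*R = (15/2 + 16)*36 = (47/2)*36 = 846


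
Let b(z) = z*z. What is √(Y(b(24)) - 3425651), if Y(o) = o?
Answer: 5*I*√137003 ≈ 1850.7*I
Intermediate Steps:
b(z) = z²
√(Y(b(24)) - 3425651) = √(24² - 3425651) = √(576 - 3425651) = √(-3425075) = 5*I*√137003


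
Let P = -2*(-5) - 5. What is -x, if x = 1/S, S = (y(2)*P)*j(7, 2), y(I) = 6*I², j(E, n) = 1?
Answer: -1/120 ≈ -0.0083333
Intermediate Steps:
P = 5 (P = 10 - 5 = 5)
S = 120 (S = ((6*2²)*5)*1 = ((6*4)*5)*1 = (24*5)*1 = 120*1 = 120)
x = 1/120 ≈ 0.0083333
-x = -1*1/120 = -1/120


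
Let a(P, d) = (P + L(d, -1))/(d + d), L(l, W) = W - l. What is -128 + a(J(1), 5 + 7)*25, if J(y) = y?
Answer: -281/2 ≈ -140.50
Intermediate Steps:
a(P, d) = (-1 + P - d)/(2*d) (a(P, d) = (P + (-1 - d))/(d + d) = (-1 + P - d)/((2*d)) = (-1 + P - d)*(1/(2*d)) = (-1 + P - d)/(2*d))
-128 + a(J(1), 5 + 7)*25 = -128 + ((-1 + 1 - (5 + 7))/(2*(5 + 7)))*25 = -128 + ((½)*(-1 + 1 - 1*12)/12)*25 = -128 + ((½)*(1/12)*(-1 + 1 - 12))*25 = -128 + ((½)*(1/12)*(-12))*25 = -128 - ½*25 = -128 - 25/2 = -281/2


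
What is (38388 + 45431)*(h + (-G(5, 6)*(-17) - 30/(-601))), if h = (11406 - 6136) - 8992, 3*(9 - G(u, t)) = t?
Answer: -181499399487/601 ≈ -3.0200e+8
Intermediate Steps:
G(u, t) = 9 - t/3
h = -3722 (h = 5270 - 8992 = -3722)
(38388 + 45431)*(h + (-G(5, 6)*(-17) - 30/(-601))) = (38388 + 45431)*(-3722 + (-(9 - ⅓*6)*(-17) - 30/(-601))) = 83819*(-3722 + (-(9 - 2)*(-17) - 30*(-1)/601)) = 83819*(-3722 + (-1*7*(-17) - 1*(-30/601))) = 83819*(-3722 + (-7*(-17) + 30/601)) = 83819*(-3722 + (119 + 30/601)) = 83819*(-3722 + 71549/601) = 83819*(-2165373/601) = -181499399487/601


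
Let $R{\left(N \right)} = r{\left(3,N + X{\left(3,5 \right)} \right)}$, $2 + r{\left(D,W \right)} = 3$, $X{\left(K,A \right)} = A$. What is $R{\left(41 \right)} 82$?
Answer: $82$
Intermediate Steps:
$r{\left(D,W \right)} = 1$ ($r{\left(D,W \right)} = -2 + 3 = 1$)
$R{\left(N \right)} = 1$
$R{\left(41 \right)} 82 = 1 \cdot 82 = 82$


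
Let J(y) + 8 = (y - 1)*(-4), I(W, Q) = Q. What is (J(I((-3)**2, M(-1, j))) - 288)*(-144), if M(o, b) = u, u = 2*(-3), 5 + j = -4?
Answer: 38592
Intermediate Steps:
j = -9 (j = -5 - 4 = -9)
u = -6
M(o, b) = -6
J(y) = -4 - 4*y (J(y) = -8 + (y - 1)*(-4) = -8 + (-1 + y)*(-4) = -8 + (4 - 4*y) = -4 - 4*y)
(J(I((-3)**2, M(-1, j))) - 288)*(-144) = ((-4 - 4*(-6)) - 288)*(-144) = ((-4 + 24) - 288)*(-144) = (20 - 288)*(-144) = -268*(-144) = 38592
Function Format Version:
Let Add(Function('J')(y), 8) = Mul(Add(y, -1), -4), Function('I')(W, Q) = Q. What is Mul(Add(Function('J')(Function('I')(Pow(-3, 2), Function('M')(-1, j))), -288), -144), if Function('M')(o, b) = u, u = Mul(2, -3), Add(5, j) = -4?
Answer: 38592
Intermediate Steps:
j = -9 (j = Add(-5, -4) = -9)
u = -6
Function('M')(o, b) = -6
Function('J')(y) = Add(-4, Mul(-4, y)) (Function('J')(y) = Add(-8, Mul(Add(y, -1), -4)) = Add(-8, Mul(Add(-1, y), -4)) = Add(-8, Add(4, Mul(-4, y))) = Add(-4, Mul(-4, y)))
Mul(Add(Function('J')(Function('I')(Pow(-3, 2), Function('M')(-1, j))), -288), -144) = Mul(Add(Add(-4, Mul(-4, -6)), -288), -144) = Mul(Add(Add(-4, 24), -288), -144) = Mul(Add(20, -288), -144) = Mul(-268, -144) = 38592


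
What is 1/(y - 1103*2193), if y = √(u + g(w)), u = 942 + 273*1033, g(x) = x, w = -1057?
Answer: -142287/344175019691 - √281894/5850975334747 ≈ -4.1351e-7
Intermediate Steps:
u = 282951 (u = 942 + 282009 = 282951)
y = √281894 (y = √(282951 - 1057) = √281894 ≈ 530.94)
1/(y - 1103*2193) = 1/(√281894 - 1103*2193) = 1/(√281894 - 2418879) = 1/(-2418879 + √281894)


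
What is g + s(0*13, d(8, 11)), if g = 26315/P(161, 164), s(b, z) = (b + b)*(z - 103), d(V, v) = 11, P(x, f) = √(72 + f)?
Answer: 26315*√59/118 ≈ 1713.0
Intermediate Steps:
s(b, z) = 2*b*(-103 + z) (s(b, z) = (2*b)*(-103 + z) = 2*b*(-103 + z))
g = 26315*√59/118 (g = 26315/(√(72 + 164)) = 26315/(√236) = 26315/((2*√59)) = 26315*(√59/118) = 26315*√59/118 ≈ 1713.0)
g + s(0*13, d(8, 11)) = 26315*√59/118 + 2*(0*13)*(-103 + 11) = 26315*√59/118 + 2*0*(-92) = 26315*√59/118 + 0 = 26315*√59/118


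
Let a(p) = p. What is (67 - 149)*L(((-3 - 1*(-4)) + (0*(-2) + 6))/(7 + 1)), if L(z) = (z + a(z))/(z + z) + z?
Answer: -615/4 ≈ -153.75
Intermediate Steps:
L(z) = 1 + z (L(z) = (z + z)/(z + z) + z = (2*z)/((2*z)) + z = (2*z)*(1/(2*z)) + z = 1 + z)
(67 - 149)*L(((-3 - 1*(-4)) + (0*(-2) + 6))/(7 + 1)) = (67 - 149)*(1 + ((-3 - 1*(-4)) + (0*(-2) + 6))/(7 + 1)) = -82*(1 + ((-3 + 4) + (0 + 6))/8) = -82*(1 + (1 + 6)*(1/8)) = -82*(1 + 7*(1/8)) = -82*(1 + 7/8) = -82*15/8 = -615/4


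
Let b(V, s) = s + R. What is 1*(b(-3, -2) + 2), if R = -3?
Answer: -3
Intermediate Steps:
b(V, s) = -3 + s (b(V, s) = s - 3 = -3 + s)
1*(b(-3, -2) + 2) = 1*((-3 - 2) + 2) = 1*(-5 + 2) = 1*(-3) = -3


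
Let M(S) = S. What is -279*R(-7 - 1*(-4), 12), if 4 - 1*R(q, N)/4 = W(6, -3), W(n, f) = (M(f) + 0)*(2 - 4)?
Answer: 2232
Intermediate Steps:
W(n, f) = -2*f (W(n, f) = (f + 0)*(2 - 4) = f*(-2) = -2*f)
R(q, N) = -8 (R(q, N) = 16 - (-8)*(-3) = 16 - 4*6 = 16 - 24 = -8)
-279*R(-7 - 1*(-4), 12) = -279*(-8) = 2232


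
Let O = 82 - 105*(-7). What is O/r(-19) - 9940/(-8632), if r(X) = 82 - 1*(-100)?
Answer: 42603/7553 ≈ 5.6405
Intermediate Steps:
r(X) = 182 (r(X) = 82 + 100 = 182)
O = 817 (O = 82 + 735 = 817)
O/r(-19) - 9940/(-8632) = 817/182 - 9940/(-8632) = 817*(1/182) - 9940*(-1/8632) = 817/182 + 2485/2158 = 42603/7553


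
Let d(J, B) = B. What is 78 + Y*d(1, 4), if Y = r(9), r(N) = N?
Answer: 114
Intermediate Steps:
Y = 9
78 + Y*d(1, 4) = 78 + 9*4 = 78 + 36 = 114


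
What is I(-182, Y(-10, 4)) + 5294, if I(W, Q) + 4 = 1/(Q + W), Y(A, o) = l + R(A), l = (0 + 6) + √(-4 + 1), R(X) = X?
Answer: 61009508/11533 - I*√3/34599 ≈ 5290.0 - 5.0061e-5*I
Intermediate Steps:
l = 6 + I*√3 (l = 6 + √(-3) = 6 + I*√3 ≈ 6.0 + 1.732*I)
Y(A, o) = 6 + A + I*√3 (Y(A, o) = (6 + I*√3) + A = 6 + A + I*√3)
I(W, Q) = -4 + 1/(Q + W)
I(-182, Y(-10, 4)) + 5294 = (1 - 4*(6 - 10 + I*√3) - 4*(-182))/((6 - 10 + I*√3) - 182) + 5294 = (1 - 4*(-4 + I*√3) + 728)/((-4 + I*√3) - 182) + 5294 = (1 + (16 - 4*I*√3) + 728)/(-186 + I*√3) + 5294 = (745 - 4*I*√3)/(-186 + I*√3) + 5294 = 5294 + (745 - 4*I*√3)/(-186 + I*√3)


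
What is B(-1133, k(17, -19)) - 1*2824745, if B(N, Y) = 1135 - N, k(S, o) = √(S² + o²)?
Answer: -2822477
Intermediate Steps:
B(-1133, k(17, -19)) - 1*2824745 = (1135 - 1*(-1133)) - 1*2824745 = (1135 + 1133) - 2824745 = 2268 - 2824745 = -2822477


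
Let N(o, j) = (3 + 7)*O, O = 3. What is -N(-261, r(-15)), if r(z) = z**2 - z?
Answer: -30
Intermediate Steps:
N(o, j) = 30 (N(o, j) = (3 + 7)*3 = 10*3 = 30)
-N(-261, r(-15)) = -1*30 = -30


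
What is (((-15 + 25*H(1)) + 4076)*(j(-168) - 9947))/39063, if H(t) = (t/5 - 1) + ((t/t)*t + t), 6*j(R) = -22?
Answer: -122124532/117189 ≈ -1042.1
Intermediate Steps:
j(R) = -11/3 (j(R) = (⅙)*(-22) = -11/3)
H(t) = -1 + 11*t/5 (H(t) = (t*(⅕) - 1) + (1*t + t) = (t/5 - 1) + (t + t) = (-1 + t/5) + 2*t = -1 + 11*t/5)
(((-15 + 25*H(1)) + 4076)*(j(-168) - 9947))/39063 = (((-15 + 25*(-1 + (11/5)*1)) + 4076)*(-11/3 - 9947))/39063 = (((-15 + 25*(-1 + 11/5)) + 4076)*(-29852/3))*(1/39063) = (((-15 + 25*(6/5)) + 4076)*(-29852/3))*(1/39063) = (((-15 + 30) + 4076)*(-29852/3))*(1/39063) = ((15 + 4076)*(-29852/3))*(1/39063) = (4091*(-29852/3))*(1/39063) = -122124532/3*1/39063 = -122124532/117189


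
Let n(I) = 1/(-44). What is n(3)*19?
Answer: -19/44 ≈ -0.43182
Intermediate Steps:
n(I) = -1/44
n(3)*19 = -1/44*19 = -19/44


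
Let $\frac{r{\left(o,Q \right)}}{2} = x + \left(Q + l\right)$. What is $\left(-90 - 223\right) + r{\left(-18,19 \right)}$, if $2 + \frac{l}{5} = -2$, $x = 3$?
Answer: $-309$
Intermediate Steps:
$l = -20$ ($l = -10 + 5 \left(-2\right) = -10 - 10 = -20$)
$r{\left(o,Q \right)} = -34 + 2 Q$ ($r{\left(o,Q \right)} = 2 \left(3 + \left(Q - 20\right)\right) = 2 \left(3 + \left(-20 + Q\right)\right) = 2 \left(-17 + Q\right) = -34 + 2 Q$)
$\left(-90 - 223\right) + r{\left(-18,19 \right)} = \left(-90 - 223\right) + \left(-34 + 2 \cdot 19\right) = -313 + \left(-34 + 38\right) = -313 + 4 = -309$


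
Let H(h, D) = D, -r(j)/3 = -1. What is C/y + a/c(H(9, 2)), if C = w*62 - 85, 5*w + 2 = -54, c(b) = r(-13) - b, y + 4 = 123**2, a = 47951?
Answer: 3626290478/75625 ≈ 47951.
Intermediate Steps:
r(j) = 3 (r(j) = -3*(-1) = 3)
y = 15125 (y = -4 + 123**2 = -4 + 15129 = 15125)
c(b) = 3 - b
w = -56/5 (w = -2/5 + (1/5)*(-54) = -2/5 - 54/5 = -56/5 ≈ -11.200)
C = -3897/5 (C = -56/5*62 - 85 = -3472/5 - 85 = -3897/5 ≈ -779.40)
C/y + a/c(H(9, 2)) = -3897/5/15125 + 47951/(3 - 1*2) = -3897/5*1/15125 + 47951/(3 - 2) = -3897/75625 + 47951/1 = -3897/75625 + 47951*1 = -3897/75625 + 47951 = 3626290478/75625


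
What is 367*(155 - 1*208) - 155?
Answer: -19606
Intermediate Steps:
367*(155 - 1*208) - 155 = 367*(155 - 208) - 155 = 367*(-53) - 155 = -19451 - 155 = -19606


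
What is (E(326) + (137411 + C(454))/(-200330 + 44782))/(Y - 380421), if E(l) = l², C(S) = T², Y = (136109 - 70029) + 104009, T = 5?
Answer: -4132720453/8179180484 ≈ -0.50527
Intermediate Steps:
Y = 170089 (Y = 66080 + 104009 = 170089)
C(S) = 25 (C(S) = 5² = 25)
(E(326) + (137411 + C(454))/(-200330 + 44782))/(Y - 380421) = (326² + (137411 + 25)/(-200330 + 44782))/(170089 - 380421) = (106276 + 137436/(-155548))/(-210332) = (106276 + 137436*(-1/155548))*(-1/210332) = (106276 - 34359/38887)*(-1/210332) = (4132720453/38887)*(-1/210332) = -4132720453/8179180484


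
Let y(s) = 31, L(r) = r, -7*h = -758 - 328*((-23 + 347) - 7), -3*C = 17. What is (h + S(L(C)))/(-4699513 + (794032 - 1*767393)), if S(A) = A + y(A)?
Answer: -22481/7009311 ≈ -0.0032073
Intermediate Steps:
C = -17/3 (C = -⅓*17 = -17/3 ≈ -5.6667)
h = 14962 (h = -(-758 - 328*((-23 + 347) - 7))/7 = -(-758 - 328*(324 - 7))/7 = -(-758 - 328*317)/7 = -(-758 - 103976)/7 = -⅐*(-104734) = 14962)
S(A) = 31 + A (S(A) = A + 31 = 31 + A)
(h + S(L(C)))/(-4699513 + (794032 - 1*767393)) = (14962 + (31 - 17/3))/(-4699513 + (794032 - 1*767393)) = (14962 + 76/3)/(-4699513 + (794032 - 767393)) = 44962/(3*(-4699513 + 26639)) = (44962/3)/(-4672874) = (44962/3)*(-1/4672874) = -22481/7009311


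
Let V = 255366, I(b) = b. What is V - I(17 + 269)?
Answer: 255080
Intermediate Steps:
V - I(17 + 269) = 255366 - (17 + 269) = 255366 - 1*286 = 255366 - 286 = 255080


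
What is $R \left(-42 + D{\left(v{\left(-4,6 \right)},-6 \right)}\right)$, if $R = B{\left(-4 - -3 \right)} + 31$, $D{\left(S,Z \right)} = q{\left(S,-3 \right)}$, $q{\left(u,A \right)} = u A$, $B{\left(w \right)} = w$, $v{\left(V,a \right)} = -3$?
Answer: $-990$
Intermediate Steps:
$q{\left(u,A \right)} = A u$
$D{\left(S,Z \right)} = - 3 S$
$R = 30$ ($R = \left(-4 - -3\right) + 31 = \left(-4 + 3\right) + 31 = -1 + 31 = 30$)
$R \left(-42 + D{\left(v{\left(-4,6 \right)},-6 \right)}\right) = 30 \left(-42 - -9\right) = 30 \left(-42 + 9\right) = 30 \left(-33\right) = -990$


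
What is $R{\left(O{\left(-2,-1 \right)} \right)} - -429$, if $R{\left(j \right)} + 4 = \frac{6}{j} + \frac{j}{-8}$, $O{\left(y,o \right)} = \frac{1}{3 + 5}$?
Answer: $\frac{30271}{64} \approx 472.98$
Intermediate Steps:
$O{\left(y,o \right)} = \frac{1}{8}$
$R{\left(j \right)} = -4 + \frac{6}{j} - \frac{j}{8}$ ($R{\left(j \right)} = -4 + \left(\frac{6}{j} + \frac{j}{-8}\right) = -4 + \left(\frac{6}{j} + j \left(- \frac{1}{8}\right)\right) = -4 - \left(- \frac{6}{j} + \frac{j}{8}\right) = -4 + \frac{6}{j} - \frac{j}{8}$)
$R{\left(O{\left(-2,-1 \right)} \right)} - -429 = \left(-4 + 6 \frac{1}{\frac{1}{8}} - \frac{1}{64}\right) - -429 = \left(-4 + 6 \cdot 8 - \frac{1}{64}\right) + 429 = \left(-4 + 48 - \frac{1}{64}\right) + 429 = \frac{2815}{64} + 429 = \frac{30271}{64}$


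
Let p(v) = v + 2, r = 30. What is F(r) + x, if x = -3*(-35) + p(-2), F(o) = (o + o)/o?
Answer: 107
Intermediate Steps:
p(v) = 2 + v
F(o) = 2 (F(o) = (2*o)/o = 2)
x = 105 (x = -3*(-35) + (2 - 2) = 105 + 0 = 105)
F(r) + x = 2 + 105 = 107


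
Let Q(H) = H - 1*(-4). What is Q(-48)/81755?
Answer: -44/81755 ≈ -0.00053819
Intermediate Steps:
Q(H) = 4 + H (Q(H) = H + 4 = 4 + H)
Q(-48)/81755 = (4 - 48)/81755 = -44*1/81755 = -44/81755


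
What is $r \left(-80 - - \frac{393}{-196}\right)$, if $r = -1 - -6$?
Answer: $- \frac{80365}{196} \approx -410.03$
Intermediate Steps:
$r = 5$ ($r = -1 + 6 = 5$)
$r \left(-80 - - \frac{393}{-196}\right) = 5 \left(-80 - - \frac{393}{-196}\right) = 5 \left(-80 - \left(-393\right) \left(- \frac{1}{196}\right)\right) = 5 \left(-80 - \frac{393}{196}\right) = 5 \left(- \frac{16073}{196}\right) = - \frac{80365}{196}$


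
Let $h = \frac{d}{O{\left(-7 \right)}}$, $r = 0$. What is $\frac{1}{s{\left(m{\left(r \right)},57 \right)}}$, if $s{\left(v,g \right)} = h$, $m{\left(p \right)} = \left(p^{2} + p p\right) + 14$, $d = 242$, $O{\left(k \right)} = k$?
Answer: $- \frac{7}{242} \approx -0.028926$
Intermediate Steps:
$m{\left(p \right)} = 14 + 2 p^{2}$ ($m{\left(p \right)} = \left(p^{2} + p^{2}\right) + 14 = 2 p^{2} + 14 = 14 + 2 p^{2}$)
$h = - \frac{242}{7}$ ($h = \frac{242}{-7} = 242 \left(- \frac{1}{7}\right) = - \frac{242}{7} \approx -34.571$)
$s{\left(v,g \right)} = - \frac{242}{7}$
$\frac{1}{s{\left(m{\left(r \right)},57 \right)}} = \frac{1}{- \frac{242}{7}} = - \frac{7}{242}$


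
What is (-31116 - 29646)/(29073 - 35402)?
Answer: 60762/6329 ≈ 9.6006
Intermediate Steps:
(-31116 - 29646)/(29073 - 35402) = -60762/(-6329) = -60762*(-1/6329) = 60762/6329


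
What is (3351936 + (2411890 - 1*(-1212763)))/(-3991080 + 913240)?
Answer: -6976589/3077840 ≈ -2.2667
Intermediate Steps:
(3351936 + (2411890 - 1*(-1212763)))/(-3991080 + 913240) = (3351936 + (2411890 + 1212763))/(-3077840) = (3351936 + 3624653)*(-1/3077840) = 6976589*(-1/3077840) = -6976589/3077840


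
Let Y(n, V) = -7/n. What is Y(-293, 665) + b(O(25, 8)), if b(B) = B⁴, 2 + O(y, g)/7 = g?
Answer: 911726935/293 ≈ 3.1117e+6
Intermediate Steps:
O(y, g) = -14 + 7*g
Y(-293, 665) + b(O(25, 8)) = -7/(-293) + (-14 + 7*8)⁴ = -7*(-1/293) + (-14 + 56)⁴ = 7/293 + 42⁴ = 7/293 + 3111696 = 911726935/293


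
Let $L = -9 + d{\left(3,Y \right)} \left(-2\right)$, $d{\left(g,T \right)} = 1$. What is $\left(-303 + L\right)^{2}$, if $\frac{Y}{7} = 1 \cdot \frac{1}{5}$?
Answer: $98596$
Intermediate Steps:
$Y = \frac{7}{5}$ ($Y = 7 \cdot 1 \cdot \frac{1}{5} = 7 \cdot \frac{1}{5} = \frac{7}{5} \approx 1.4$)
$L = -11$ ($L = -9 + 1 \left(-2\right) = -9 - 2 = -11$)
$\left(-303 + L\right)^{2} = \left(-303 - 11\right)^{2} = \left(-314\right)^{2} = 98596$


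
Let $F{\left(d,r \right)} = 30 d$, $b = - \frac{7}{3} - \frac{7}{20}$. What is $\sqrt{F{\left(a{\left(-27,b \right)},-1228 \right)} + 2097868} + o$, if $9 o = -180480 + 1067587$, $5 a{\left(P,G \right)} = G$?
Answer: $\frac{887107}{9} + \frac{\sqrt{209785190}}{10} \approx 1.0002 \cdot 10^{5}$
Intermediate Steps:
$b = - \frac{161}{60}$ ($b = \left(-7\right) \frac{1}{3} - \frac{7}{20} = - \frac{7}{3} - \frac{7}{20} = - \frac{161}{60} \approx -2.6833$)
$a{\left(P,G \right)} = \frac{G}{5}$
$o = \frac{887107}{9}$ ($o = \frac{-180480 + 1067587}{9} = \frac{1}{9} \cdot 887107 = \frac{887107}{9} \approx 98568.0$)
$\sqrt{F{\left(a{\left(-27,b \right)},-1228 \right)} + 2097868} + o = \sqrt{30 \cdot \frac{1}{5} \left(- \frac{161}{60}\right) + 2097868} + \frac{887107}{9} = \sqrt{30 \left(- \frac{161}{300}\right) + 2097868} + \frac{887107}{9} = \sqrt{- \frac{161}{10} + 2097868} + \frac{887107}{9} = \sqrt{\frac{20978519}{10}} + \frac{887107}{9} = \frac{\sqrt{209785190}}{10} + \frac{887107}{9} = \frac{887107}{9} + \frac{\sqrt{209785190}}{10}$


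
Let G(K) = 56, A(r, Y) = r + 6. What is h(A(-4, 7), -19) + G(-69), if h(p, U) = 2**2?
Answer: 60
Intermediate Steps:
A(r, Y) = 6 + r
h(p, U) = 4
h(A(-4, 7), -19) + G(-69) = 4 + 56 = 60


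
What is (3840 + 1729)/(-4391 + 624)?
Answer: -5569/3767 ≈ -1.4784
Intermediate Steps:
(3840 + 1729)/(-4391 + 624) = 5569/(-3767) = 5569*(-1/3767) = -5569/3767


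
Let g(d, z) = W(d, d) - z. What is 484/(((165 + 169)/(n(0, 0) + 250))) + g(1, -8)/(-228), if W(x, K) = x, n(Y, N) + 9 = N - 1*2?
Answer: 4395187/12692 ≈ 346.30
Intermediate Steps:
n(Y, N) = -11 + N (n(Y, N) = -9 + (N - 1*2) = -9 + (N - 2) = -9 + (-2 + N) = -11 + N)
g(d, z) = d - z
484/(((165 + 169)/(n(0, 0) + 250))) + g(1, -8)/(-228) = 484/(((165 + 169)/((-11 + 0) + 250))) + (1 - 1*(-8))/(-228) = 484/((334/(-11 + 250))) + (1 + 8)*(-1/228) = 484/((334/239)) + 9*(-1/228) = 484/((334*(1/239))) - 3/76 = 484/(334/239) - 3/76 = 484*(239/334) - 3/76 = 57838/167 - 3/76 = 4395187/12692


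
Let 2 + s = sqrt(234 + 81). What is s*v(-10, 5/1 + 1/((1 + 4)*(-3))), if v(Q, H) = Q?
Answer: 20 - 30*sqrt(35) ≈ -157.48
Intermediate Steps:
s = -2 + 3*sqrt(35) (s = -2 + sqrt(234 + 81) = -2 + sqrt(315) = -2 + 3*sqrt(35) ≈ 15.748)
s*v(-10, 5/1 + 1/((1 + 4)*(-3))) = (-2 + 3*sqrt(35))*(-10) = 20 - 30*sqrt(35)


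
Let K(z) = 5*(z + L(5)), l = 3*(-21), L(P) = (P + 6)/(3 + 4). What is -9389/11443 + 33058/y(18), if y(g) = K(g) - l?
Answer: 1318703422/6442409 ≈ 204.69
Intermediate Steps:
L(P) = 6/7 + P/7 (L(P) = (6 + P)/7 = (6 + P)*(⅐) = 6/7 + P/7)
l = -63
K(z) = 55/7 + 5*z (K(z) = 5*(z + (6/7 + (⅐)*5)) = 5*(z + (6/7 + 5/7)) = 5*(z + 11/7) = 5*(11/7 + z) = 55/7 + 5*z)
y(g) = 496/7 + 5*g (y(g) = (55/7 + 5*g) - 1*(-63) = (55/7 + 5*g) + 63 = 496/7 + 5*g)
-9389/11443 + 33058/y(18) = -9389/11443 + 33058/(496/7 + 5*18) = -9389*1/11443 + 33058/(496/7 + 90) = -9389/11443 + 33058/(1126/7) = -9389/11443 + 33058*(7/1126) = -9389/11443 + 115703/563 = 1318703422/6442409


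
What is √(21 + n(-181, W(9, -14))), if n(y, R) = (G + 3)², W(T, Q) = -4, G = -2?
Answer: √22 ≈ 4.6904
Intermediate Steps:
n(y, R) = 1 (n(y, R) = (-2 + 3)² = 1² = 1)
√(21 + n(-181, W(9, -14))) = √(21 + 1) = √22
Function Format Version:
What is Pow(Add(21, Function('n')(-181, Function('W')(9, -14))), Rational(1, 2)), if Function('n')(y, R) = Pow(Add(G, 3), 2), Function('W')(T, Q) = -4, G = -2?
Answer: Pow(22, Rational(1, 2)) ≈ 4.6904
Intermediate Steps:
Function('n')(y, R) = 1 (Function('n')(y, R) = Pow(Add(-2, 3), 2) = Pow(1, 2) = 1)
Pow(Add(21, Function('n')(-181, Function('W')(9, -14))), Rational(1, 2)) = Pow(Add(21, 1), Rational(1, 2)) = Pow(22, Rational(1, 2))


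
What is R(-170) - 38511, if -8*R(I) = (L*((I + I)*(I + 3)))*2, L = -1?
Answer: -24316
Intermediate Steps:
R(I) = I*(3 + I)/2 (R(I) = -(-(I + I)*(I + 3))*2/8 = -(-2*I*(3 + I))*2/8 = -(-1)*I*(3 + I)/2 = I*(3 + I)/2)
R(-170) - 38511 = (½)*(-170)*(3 - 170) - 38511 = (½)*(-170)*(-167) - 38511 = 14195 - 38511 = -24316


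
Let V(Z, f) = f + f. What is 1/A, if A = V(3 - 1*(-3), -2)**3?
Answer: -1/64 ≈ -0.015625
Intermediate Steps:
V(Z, f) = 2*f
A = -64 (A = (2*(-2))**3 = (-4)**3 = -64)
1/A = 1/(-64) = -1/64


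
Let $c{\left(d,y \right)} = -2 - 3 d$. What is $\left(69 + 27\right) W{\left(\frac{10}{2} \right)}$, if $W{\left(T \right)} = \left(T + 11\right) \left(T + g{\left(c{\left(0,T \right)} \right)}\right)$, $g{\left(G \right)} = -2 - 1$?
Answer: $3072$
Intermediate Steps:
$g{\left(G \right)} = -3$ ($g{\left(G \right)} = -2 - 1 = -3$)
$W{\left(T \right)} = \left(-3 + T\right) \left(11 + T\right)$ ($W{\left(T \right)} = \left(T + 11\right) \left(T - 3\right) = \left(11 + T\right) \left(-3 + T\right) = \left(-3 + T\right) \left(11 + T\right)$)
$\left(69 + 27\right) W{\left(\frac{10}{2} \right)} = \left(69 + 27\right) \left(-33 + \left(\frac{10}{2}\right)^{2} + 8 \cdot \frac{10}{2}\right) = 96 \left(-33 + \left(10 \cdot \frac{1}{2}\right)^{2} + 8 \cdot 10 \cdot \frac{1}{2}\right) = 96 \left(-33 + 5^{2} + 8 \cdot 5\right) = 96 \left(-33 + 25 + 40\right) = 96 \cdot 32 = 3072$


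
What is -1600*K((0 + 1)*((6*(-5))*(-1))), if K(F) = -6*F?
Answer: 288000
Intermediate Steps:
-1600*K((0 + 1)*((6*(-5))*(-1))) = -(-9600)*(0 + 1)*((6*(-5))*(-1)) = -(-9600)*1*(-30*(-1)) = -(-9600)*1*30 = -(-9600)*30 = -1600*(-180) = 288000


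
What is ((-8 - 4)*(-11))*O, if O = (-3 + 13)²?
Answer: 13200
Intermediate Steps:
O = 100 (O = 10² = 100)
((-8 - 4)*(-11))*O = ((-8 - 4)*(-11))*100 = -12*(-11)*100 = 132*100 = 13200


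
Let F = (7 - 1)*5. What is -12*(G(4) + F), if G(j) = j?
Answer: -408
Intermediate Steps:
F = 30 (F = 6*5 = 30)
-12*(G(4) + F) = -12*(4 + 30) = -12*34 = -408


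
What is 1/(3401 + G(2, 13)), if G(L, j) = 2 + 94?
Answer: 1/3497 ≈ 0.00028596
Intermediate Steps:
G(L, j) = 96
1/(3401 + G(2, 13)) = 1/(3401 + 96) = 1/3497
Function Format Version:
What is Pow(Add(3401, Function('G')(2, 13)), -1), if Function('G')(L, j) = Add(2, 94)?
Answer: Rational(1, 3497) ≈ 0.00028596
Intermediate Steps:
Function('G')(L, j) = 96
Pow(Add(3401, Function('G')(2, 13)), -1) = Pow(Add(3401, 96), -1) = Pow(3497, -1) = Rational(1, 3497)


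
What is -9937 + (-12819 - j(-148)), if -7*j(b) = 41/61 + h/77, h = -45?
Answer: -748194112/32879 ≈ -22756.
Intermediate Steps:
j(b) = -412/32879 (j(b) = -(41/61 - 45/77)/7 = -⅐*412/4697 = -412/32879)
-9937 + (-12819 - j(-148)) = -9937 + (-12819 - 1*(-412/32879)) = -9937 + (-12819 + 412/32879) = -9937 - 421475489/32879 = -748194112/32879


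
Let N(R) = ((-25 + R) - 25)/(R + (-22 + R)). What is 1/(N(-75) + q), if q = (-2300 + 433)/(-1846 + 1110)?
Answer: 31648/103281 ≈ 0.30643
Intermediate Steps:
q = 1867/736 (q = -1867/(-736) = -1867*(-1/736) = 1867/736 ≈ 2.5367)
N(R) = (-50 + R)/(-22 + 2*R)
1/(N(-75) + q) = 1/((-50 - 75)/(2*(-11 - 75)) + 1867/736) = 1/((½)*(-125)/(-86) + 1867/736) = 1/((½)*(-1/86)*(-125) + 1867/736) = 1/(125/172 + 1867/736) = 1/(103281/31648) = 31648/103281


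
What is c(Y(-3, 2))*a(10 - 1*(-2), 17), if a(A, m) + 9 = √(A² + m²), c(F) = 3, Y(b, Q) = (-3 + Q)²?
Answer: -27 + 3*√433 ≈ 35.426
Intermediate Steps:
a(A, m) = -9 + √(A² + m²)
c(Y(-3, 2))*a(10 - 1*(-2), 17) = 3*(-9 + √((10 - 1*(-2))² + 17²)) = 3*(-9 + √((10 + 2)² + 289)) = 3*(-9 + √(12² + 289)) = 3*(-9 + √(144 + 289)) = 3*(-9 + √433) = -27 + 3*√433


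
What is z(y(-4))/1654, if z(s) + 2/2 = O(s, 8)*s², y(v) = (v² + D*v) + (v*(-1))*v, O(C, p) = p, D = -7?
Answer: 6271/1654 ≈ 3.7914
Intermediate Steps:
y(v) = -7*v (y(v) = (v² - 7*v) + (v*(-1))*v = (v² - 7*v) + (-v)*v = (v² - 7*v) - v² = -7*v)
z(s) = -1 + 8*s²
z(y(-4))/1654 = (-1 + 8*(-7*(-4))²)/1654 = (-1 + 8*28²)*(1/1654) = (-1 + 8*784)*(1/1654) = (-1 + 6272)*(1/1654) = 6271*(1/1654) = 6271/1654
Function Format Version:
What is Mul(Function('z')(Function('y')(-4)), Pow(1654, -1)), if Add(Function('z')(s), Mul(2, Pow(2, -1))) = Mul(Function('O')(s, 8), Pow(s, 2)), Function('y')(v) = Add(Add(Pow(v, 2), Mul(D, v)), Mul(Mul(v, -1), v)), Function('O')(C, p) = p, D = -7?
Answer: Rational(6271, 1654) ≈ 3.7914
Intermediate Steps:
Function('y')(v) = Mul(-7, v) (Function('y')(v) = Add(Add(Pow(v, 2), Mul(-7, v)), Mul(Mul(v, -1), v)) = Add(Add(Pow(v, 2), Mul(-7, v)), Mul(Mul(-1, v), v)) = Add(Add(Pow(v, 2), Mul(-7, v)), Mul(-1, Pow(v, 2))) = Mul(-7, v))
Function('z')(s) = Add(-1, Mul(8, Pow(s, 2)))
Mul(Function('z')(Function('y')(-4)), Pow(1654, -1)) = Mul(Add(-1, Mul(8, Pow(Mul(-7, -4), 2))), Pow(1654, -1)) = Mul(Add(-1, Mul(8, Pow(28, 2))), Rational(1, 1654)) = Mul(Add(-1, Mul(8, 784)), Rational(1, 1654)) = Mul(Add(-1, 6272), Rational(1, 1654)) = Mul(6271, Rational(1, 1654)) = Rational(6271, 1654)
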